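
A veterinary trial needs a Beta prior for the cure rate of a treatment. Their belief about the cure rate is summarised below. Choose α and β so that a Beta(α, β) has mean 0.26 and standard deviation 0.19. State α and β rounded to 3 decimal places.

α = 1.126, β = 3.204

First σ² = 0.0361. Setting α = μn, β = (1−μ)n with n = α+β,
μ(1−μ)/(n+1) = 0.0361 ⇒ n+1 = 0.1924/0.0361 = 5.3296 ⇒ n = 4.3296.
Hence α = 0.26×4.3296 = 1.126, β = 0.74×4.3296 = 3.204.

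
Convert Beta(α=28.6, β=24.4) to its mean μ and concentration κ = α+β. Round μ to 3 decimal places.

μ = 0.540, κ = 53.0

κ = α+β = 28.6+24.4 = 53.0; μ = α/κ = 28.6/53.0 = 0.540.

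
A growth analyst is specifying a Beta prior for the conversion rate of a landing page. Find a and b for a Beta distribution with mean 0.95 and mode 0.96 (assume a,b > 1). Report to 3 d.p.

a = 87.400, b = 4.600

With s = a+b: μ = a/s and mode = (a−1)/(s−2). Eliminating a = μs,
μs − 1 = m(s−2) ⇒ s(μ−m) = 1−2m ⇒ s = -0.92/-0.01 = 92.0000.
So a = μs = 87.400, b = (1−μ)s = 4.600.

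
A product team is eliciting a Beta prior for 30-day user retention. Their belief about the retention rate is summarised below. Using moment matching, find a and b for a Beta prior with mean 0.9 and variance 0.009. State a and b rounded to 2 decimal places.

a = 8.10, b = 0.90

By moment matching, a+b = μ(1−μ)/σ² − 1 = (0.9·0.1)/0.009 − 1 = 10.0000 − 1 = 9.0000.
Since a/(a+b) = μ, a = 0.9·9.0000 = 8.10 and b = 0.1·9.0000 = 0.90.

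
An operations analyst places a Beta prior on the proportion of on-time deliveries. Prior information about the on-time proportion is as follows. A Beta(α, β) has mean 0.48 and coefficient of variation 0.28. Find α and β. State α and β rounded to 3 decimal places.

α = 6.153, β = 6.665

Var = (CV·μ)² = (0.28×0.48)² = 0.018063.
α+β = μ(1−μ)/Var − 1 = 0.2496/0.018063 − 1 = 12.8180.
Thus α = 0.48·12.8180 = 6.153 and β = 0.52·12.8180 = 6.665.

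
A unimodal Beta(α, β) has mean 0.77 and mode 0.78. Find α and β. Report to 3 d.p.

α = 43.120, β = 12.880

With s = α+β: μ = α/s and mode = (α−1)/(s−2). Eliminating α = μs,
μs − 1 = m(s−2) ⇒ s(μ−m) = 1−2m ⇒ s = -0.56/-0.01 = 56.0000.
So α = μs = 43.120, β = (1−μ)s = 12.880.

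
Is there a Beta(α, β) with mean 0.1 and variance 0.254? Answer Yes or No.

No

A Beta with mean μ has variance μ(1−μ)/(α+β+1) < μ(1−μ).
Here μ(1−μ) = 0.1×0.9 = 0.09, and 0.254 ≥ 0.09.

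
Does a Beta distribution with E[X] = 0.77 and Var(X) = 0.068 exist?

A Beta with mean μ has variance μ(1−μ)/(α+β+1) < μ(1−μ).
Here μ(1−μ) = 0.77×0.23 = 0.1771, and 0.068 < 0.1771.

Yes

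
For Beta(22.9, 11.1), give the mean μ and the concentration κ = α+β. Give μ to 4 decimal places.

κ = α+β = 22.9+11.1 = 34.0; μ = α/κ = 22.9/34.0 = 0.6735.

μ = 0.6735, κ = 34.0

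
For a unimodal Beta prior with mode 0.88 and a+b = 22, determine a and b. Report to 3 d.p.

Since the density peak of Beta(a,b) is at (a−1)/(a+b−2),
a = 1 + 0.88(22−2) = 18.600 and b = 22 − 18.600 = 3.400.

a = 18.600, b = 3.400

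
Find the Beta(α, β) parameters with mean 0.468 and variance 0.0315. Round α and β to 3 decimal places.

α = 3.231, β = 3.673

Write ν = α+β; then α = μν and Var = μ(1−μ)/(ν+1).
ν = μ(1−μ)/Var − 1 = 0.248976/0.0315 − 1 = 6.9040.
α = 0.468·6.9040 = 3.231, β = 0.532·6.9040 = 3.673.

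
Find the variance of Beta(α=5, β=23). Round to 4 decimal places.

0.0051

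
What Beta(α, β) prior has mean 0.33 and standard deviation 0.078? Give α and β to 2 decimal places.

α = 11.66, β = 23.68

σ² = 0.078² = 0.006084.
With s = α+β, Var = μ(1−μ)/(s+1), so s+1 = (0.33×0.67)/0.006084 = 36.3412 and s = 35.3412.
α = μs = 11.66, β = (1−μ)s = 23.68.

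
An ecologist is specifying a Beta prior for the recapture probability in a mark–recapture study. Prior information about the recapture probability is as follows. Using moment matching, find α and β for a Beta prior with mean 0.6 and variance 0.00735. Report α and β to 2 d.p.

α = 18.99, β = 12.66

By moment matching, α+β = μ(1−μ)/σ² − 1 = (0.6·0.4)/0.00735 − 1 = 32.6531 − 1 = 31.6531.
Since α/(α+β) = μ, α = 0.6·31.6531 = 18.99 and β = 0.4·31.6531 = 12.66.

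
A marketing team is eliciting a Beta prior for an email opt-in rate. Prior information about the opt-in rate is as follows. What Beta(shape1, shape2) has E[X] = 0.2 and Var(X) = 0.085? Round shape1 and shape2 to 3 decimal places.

shape1 = 0.176, shape2 = 0.706

Write ν = shape1+shape2; then shape1 = μν and Var = μ(1−μ)/(ν+1).
ν = μ(1−μ)/Var − 1 = 0.16/0.085 − 1 = 0.8824.
shape1 = 0.2·0.8824 = 0.176, shape2 = 0.8·0.8824 = 0.706.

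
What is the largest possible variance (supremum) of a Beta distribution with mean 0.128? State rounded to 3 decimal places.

Var = μ(1−μ)/(α+β+1), which approaches μ(1−μ) as α+β → 0.
So the supremum is μ(1−μ) = 0.128×0.872 = 0.112.

0.112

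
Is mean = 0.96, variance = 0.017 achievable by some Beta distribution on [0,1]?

For any Beta, Var(X) < E[X]·(1−E[X]).
Here μ(1−μ) = 0.96×0.04 = 0.0384, and 0.017 < 0.0384.

Yes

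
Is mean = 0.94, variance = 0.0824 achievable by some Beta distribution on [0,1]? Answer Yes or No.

No

For any Beta, Var(X) < E[X]·(1−E[X]).
Here μ(1−μ) = 0.94×0.06 = 0.0564, and 0.0824 ≥ 0.0564.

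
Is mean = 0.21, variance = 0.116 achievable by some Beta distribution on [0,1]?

Yes

A Beta with mean μ has variance μ(1−μ)/(α+β+1) < μ(1−μ).
Here μ(1−μ) = 0.21×0.79 = 0.1659, and 0.116 < 0.1659.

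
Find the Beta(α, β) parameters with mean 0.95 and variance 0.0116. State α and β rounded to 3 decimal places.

α = 2.940, β = 0.155

Write ν = α+β; then α = μν and Var = μ(1−μ)/(ν+1).
ν = μ(1−μ)/Var − 1 = 0.0475/0.0116 − 1 = 3.0948.
α = 0.95·3.0948 = 2.940, β = 0.05·3.0948 = 0.155.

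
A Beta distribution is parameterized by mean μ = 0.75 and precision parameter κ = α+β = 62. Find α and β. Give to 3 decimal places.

α = 46.500, β = 15.500

Split κ in proportion μ : (1−μ): α = 0.75·62 = 46.500, β = 62 − 46.500 = 15.500.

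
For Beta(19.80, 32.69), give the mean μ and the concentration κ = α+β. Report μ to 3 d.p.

κ = α+β = 19.80+32.69 = 52.49; μ = α/κ = 19.80/52.49 = 0.377.

μ = 0.377, κ = 52.49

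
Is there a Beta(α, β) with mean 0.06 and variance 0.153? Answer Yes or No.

A Beta with mean μ has variance μ(1−μ)/(α+β+1) < μ(1−μ).
Here μ(1−μ) = 0.06×0.94 = 0.0564, and 0.153 ≥ 0.0564.

No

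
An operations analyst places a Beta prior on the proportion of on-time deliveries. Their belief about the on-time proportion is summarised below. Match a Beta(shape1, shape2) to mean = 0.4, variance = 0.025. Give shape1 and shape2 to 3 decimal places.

shape1 = 3.440, shape2 = 5.160

Write ν = shape1+shape2; then shape1 = μν and Var = μ(1−μ)/(ν+1).
ν = μ(1−μ)/Var − 1 = 0.24/0.025 − 1 = 8.6000.
shape1 = 0.4·8.6000 = 3.440, shape2 = 0.6·8.6000 = 5.160.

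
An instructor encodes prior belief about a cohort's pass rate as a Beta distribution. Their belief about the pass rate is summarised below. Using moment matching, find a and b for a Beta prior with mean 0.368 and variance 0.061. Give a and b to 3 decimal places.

a = 1.035, b = 1.778

Write ν = a+b; then a = μν and Var = μ(1−μ)/(ν+1).
ν = μ(1−μ)/Var − 1 = 0.232576/0.061 − 1 = 2.8127.
a = 0.368·2.8127 = 1.035, b = 0.632·2.8127 = 1.778.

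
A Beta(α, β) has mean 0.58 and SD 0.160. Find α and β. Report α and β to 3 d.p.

α = 4.939, β = 3.577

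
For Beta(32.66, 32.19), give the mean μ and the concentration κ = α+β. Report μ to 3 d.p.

κ = α+β = 32.66+32.19 = 64.85; μ = α/κ = 32.66/64.85 = 0.504.

μ = 0.504, κ = 64.85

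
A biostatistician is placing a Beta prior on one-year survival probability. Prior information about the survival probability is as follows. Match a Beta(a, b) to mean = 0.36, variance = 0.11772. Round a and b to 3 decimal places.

Write ν = a+b; then a = μν and Var = μ(1−μ)/(ν+1).
ν = μ(1−μ)/Var − 1 = 0.2304/0.11772 − 1 = 0.9572.
a = 0.36·0.9572 = 0.345, b = 0.64·0.9572 = 0.613.

a = 0.345, b = 0.613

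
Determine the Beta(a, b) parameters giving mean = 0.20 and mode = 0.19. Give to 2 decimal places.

Let s = a+b. Mean gives a = μs = 0.20s; mode gives (a−1)/(s−2) = 0.19.
Substituting: 0.20s − 1 = 0.19(s−2) = 0.19s − 0.38, so 0.01s = 0.62 and s = 62.0000.
Then a = 0.20×62.0000 = 12.40 and b = s−a = 49.60.

a = 12.40, b = 49.60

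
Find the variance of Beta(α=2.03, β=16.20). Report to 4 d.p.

0.0051

μ = 2.03/18.23 = 0.111355; Var = μ(1−μ)/(α+β+1) = 0.0989550/19.23 = 0.0051.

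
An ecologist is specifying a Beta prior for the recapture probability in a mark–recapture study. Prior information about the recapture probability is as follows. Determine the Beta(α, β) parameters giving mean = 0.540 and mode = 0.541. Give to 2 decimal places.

With s = α+β: μ = α/s and mode = (α−1)/(s−2). Eliminating α = μs,
μs − 1 = m(s−2) ⇒ s(μ−m) = 1−2m ⇒ s = -0.082/-0.001 = 82.0000.
So α = μs = 44.28, β = (1−μ)s = 37.72.

α = 44.28, β = 37.72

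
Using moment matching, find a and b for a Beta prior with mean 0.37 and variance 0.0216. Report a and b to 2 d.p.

By moment matching, a+b = μ(1−μ)/σ² − 1 = (0.37·0.63)/0.0216 − 1 = 10.7917 − 1 = 9.7917.
Since a/(a+b) = μ, a = 0.37·9.7917 = 3.62 and b = 0.63·9.7917 = 6.17.

a = 3.62, b = 6.17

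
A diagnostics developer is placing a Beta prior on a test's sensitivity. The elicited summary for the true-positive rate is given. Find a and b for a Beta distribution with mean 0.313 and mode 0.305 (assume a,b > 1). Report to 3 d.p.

a = 15.259, b = 33.491

Let s = a+b. Mean gives a = μs = 0.313s; mode gives (a−1)/(s−2) = 0.305.
Substituting: 0.313s − 1 = 0.305(s−2) = 0.305s − 0.610, so 0.008s = 0.390 and s = 48.7500.
Then a = 0.313×48.7500 = 15.259 and b = s−a = 33.491.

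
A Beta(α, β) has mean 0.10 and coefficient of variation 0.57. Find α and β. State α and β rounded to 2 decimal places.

Var = (CV·μ)² = (0.57×0.10)² = 0.003249.
α+β = μ(1−μ)/Var − 1 = 0.0900/0.003249 − 1 = 26.7008.
Thus α = 0.10·26.7008 = 2.67 and β = 0.90·26.7008 = 24.03.

α = 2.67, β = 24.03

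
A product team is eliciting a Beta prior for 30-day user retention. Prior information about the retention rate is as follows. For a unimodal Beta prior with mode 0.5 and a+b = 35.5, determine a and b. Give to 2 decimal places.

a = 17.75, b = 17.75

Since the density peak of Beta(a,b) is at (a−1)/(a+b−2),
a = 1 + 0.5(35.5−2) = 17.75 and b = 35.5 − 17.75 = 17.75.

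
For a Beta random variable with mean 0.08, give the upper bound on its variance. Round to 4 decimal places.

Var = μ(1−μ)/(α+β+1), which approaches μ(1−μ) as α+β → 0.
So the supremum is μ(1−μ) = 0.08×0.92 = 0.0736.

0.0736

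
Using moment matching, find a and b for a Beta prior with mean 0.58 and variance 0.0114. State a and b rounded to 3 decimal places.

a = 11.814, b = 8.555

By moment matching, a+b = μ(1−μ)/σ² − 1 = (0.58·0.42)/0.0114 − 1 = 21.3684 − 1 = 20.3684.
Since a/(a+b) = μ, a = 0.58·20.3684 = 11.814 and b = 0.42·20.3684 = 8.555.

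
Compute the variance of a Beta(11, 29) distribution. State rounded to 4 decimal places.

0.0049

α+β = 40 and αβ = 319, so Var = αβ/[(α+β)²(α+β+1)] = 319/65600 = 0.0049.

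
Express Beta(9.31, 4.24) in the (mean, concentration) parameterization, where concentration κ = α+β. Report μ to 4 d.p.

μ = 0.6871, κ = 13.55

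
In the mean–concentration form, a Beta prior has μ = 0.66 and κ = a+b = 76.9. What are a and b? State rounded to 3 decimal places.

a = 50.754, b = 26.146

Split κ in proportion μ : (1−μ): a = 0.66·76.9 = 50.754, b = 76.9 − 50.754 = 26.146.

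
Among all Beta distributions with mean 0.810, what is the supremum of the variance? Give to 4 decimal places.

0.1539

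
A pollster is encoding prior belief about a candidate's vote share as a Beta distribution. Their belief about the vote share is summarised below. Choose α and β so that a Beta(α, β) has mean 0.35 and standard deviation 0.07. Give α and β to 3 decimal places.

σ² = 0.07² = 0.0049.
With s = α+β, Var = μ(1−μ)/(s+1), so s+1 = (0.35×0.65)/0.0049 = 46.4286 and s = 45.4286.
α = μs = 15.900, β = (1−μ)s = 29.529.

α = 15.900, β = 29.529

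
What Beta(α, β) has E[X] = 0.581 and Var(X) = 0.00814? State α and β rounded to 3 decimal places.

α = 16.795, β = 12.112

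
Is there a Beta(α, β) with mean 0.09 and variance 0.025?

Yes

For any Beta, Var(X) < E[X]·(1−E[X]).
Here μ(1−μ) = 0.09×0.91 = 0.0819, and 0.025 < 0.0819.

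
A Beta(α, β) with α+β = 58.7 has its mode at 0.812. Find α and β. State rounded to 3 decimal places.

α = 47.040, β = 11.660

Mode = (α−1)/(κ−2) with κ = α+β, so α−1 = 0.812·56.7 = 46.040.
α = 47.040; β = κ − α = 11.660.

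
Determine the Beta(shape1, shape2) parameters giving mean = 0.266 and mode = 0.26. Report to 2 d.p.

Let s = shape1+shape2. Mean gives shape1 = μs = 0.266s; mode gives (shape1−1)/(s−2) = 0.26.
Substituting: 0.266s − 1 = 0.26(s−2) = 0.26s − 0.52, so 0.006s = 0.48 and s = 80.0000.
Then shape1 = 0.266×80.0000 = 21.28 and shape2 = s−shape1 = 58.72.

shape1 = 21.28, shape2 = 58.72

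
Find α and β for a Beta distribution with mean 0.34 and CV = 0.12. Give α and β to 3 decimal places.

α = 45.493, β = 88.311

σ = CV·μ = 0.12×0.34 = 0.04080, so σ² = 0.001665.
s+1 = μ(1−μ)/σ² = 0.2244/0.001665 = 134.8039, so s = α+β = 133.8039.
α = μs = 45.493, β = (1−μ)s = 88.311.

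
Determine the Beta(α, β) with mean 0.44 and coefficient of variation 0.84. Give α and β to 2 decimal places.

α = 0.35, β = 0.45

σ = CV·μ = 0.84×0.44 = 0.36960, so σ² = 0.136604.
s+1 = μ(1−μ)/σ² = 0.2464/0.136604 = 1.8038, so s = α+β = 0.8038.
α = μs = 0.35, β = (1−μ)s = 0.45.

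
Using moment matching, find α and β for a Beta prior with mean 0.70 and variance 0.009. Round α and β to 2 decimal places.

By moment matching, α+β = μ(1−μ)/σ² − 1 = (0.70·0.30)/0.009 − 1 = 23.3333 − 1 = 22.3333.
Since α/(α+β) = μ, α = 0.70·22.3333 = 15.63 and β = 0.30·22.3333 = 6.70.

α = 15.63, β = 6.70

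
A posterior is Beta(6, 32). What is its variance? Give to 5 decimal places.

0.00341

μ = 6/38 = 0.157895; Var = μ(1−μ)/(α+β+1) = 0.1329640/39 = 0.00341.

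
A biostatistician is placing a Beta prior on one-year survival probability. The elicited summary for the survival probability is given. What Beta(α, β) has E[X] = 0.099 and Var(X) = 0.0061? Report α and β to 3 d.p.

Let s = α+β. The Beta variance is μ(1−μ)/(s+1).
So s+1 = μ(1−μ)/σ² = (0.099×0.901)/0.0061 = 0.089199/0.0061 = 14.6228, giving s = 13.6228.
Then α = μs = 0.099×13.6228 = 1.349 and β = (1−μ)s = 0.901×13.6228 = 12.274.

α = 1.349, β = 12.274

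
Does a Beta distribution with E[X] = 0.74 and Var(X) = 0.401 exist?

For any Beta, Var(X) < E[X]·(1−E[X]).
Here μ(1−μ) = 0.74×0.26 = 0.1924, and 0.401 ≥ 0.1924.

No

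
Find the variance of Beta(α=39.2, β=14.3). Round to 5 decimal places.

Var = αβ/[(α+β)²(α+β+1)] = (39.2×14.3)/(53.5²×54.5) = 560.56/155992.625 = 0.00359.

0.00359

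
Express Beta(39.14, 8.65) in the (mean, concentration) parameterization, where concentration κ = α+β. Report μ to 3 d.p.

μ = 0.819, κ = 47.79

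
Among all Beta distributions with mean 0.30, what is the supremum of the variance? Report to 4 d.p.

For fixed mean μ the Beta variance is μ(1−μ)/(α+β+1), increasing as α+β decreases.
Its least upper bound (not attained) is μ(1−μ) = 0.30·0.70 = 0.2100.

0.2100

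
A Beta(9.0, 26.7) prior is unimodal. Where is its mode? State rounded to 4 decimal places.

0.2374

With α,β > 1, mode = (α−1)/(α+β−2) = 8.0/33.7 = 0.2374.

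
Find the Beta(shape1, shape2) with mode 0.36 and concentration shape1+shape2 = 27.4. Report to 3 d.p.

For shape1,shape2>1 the mode is (shape1−1)/(shape1+shape2−2), so shape1 = mode·(κ−2)+1 = 0.36×25.4+1 = 10.144.
And shape2 = (1−mode)·(κ−2)+1 = 0.64×25.4+1 = 17.256.

shape1 = 10.144, shape2 = 17.256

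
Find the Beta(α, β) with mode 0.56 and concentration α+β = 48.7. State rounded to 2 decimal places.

For α,β>1 the mode is (α−1)/(α+β−2), so α = mode·(κ−2)+1 = 0.56×46.7+1 = 27.15.
And β = (1−mode)·(κ−2)+1 = 0.44×46.7+1 = 21.55.

α = 27.15, β = 21.55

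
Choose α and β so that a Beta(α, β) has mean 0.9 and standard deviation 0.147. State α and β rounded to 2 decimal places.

First σ² = 0.021609. Setting α = μn, β = (1−μ)n with n = α+β,
μ(1−μ)/(n+1) = 0.021609 ⇒ n+1 = 0.09/0.021609 = 4.1649 ⇒ n = 3.1649.
Hence α = 0.9×3.1649 = 2.85, β = 0.1×3.1649 = 0.32.

α = 2.85, β = 0.32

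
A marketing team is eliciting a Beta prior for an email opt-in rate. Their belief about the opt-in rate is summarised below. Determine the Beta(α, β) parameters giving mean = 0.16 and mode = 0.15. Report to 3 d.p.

α = 11.200, β = 58.800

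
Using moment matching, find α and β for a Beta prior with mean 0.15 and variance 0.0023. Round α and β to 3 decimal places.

By moment matching, α+β = μ(1−μ)/σ² − 1 = (0.15·0.85)/0.0023 − 1 = 55.4348 − 1 = 54.4348.
Since α/(α+β) = μ, α = 0.15·54.4348 = 8.165 and β = 0.85·54.4348 = 46.270.

α = 8.165, β = 46.270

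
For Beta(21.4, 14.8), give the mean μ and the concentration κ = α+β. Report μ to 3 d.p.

μ = 0.591, κ = 36.2

κ = α+β = 21.4+14.8 = 36.2; μ = α/κ = 21.4/36.2 = 0.591.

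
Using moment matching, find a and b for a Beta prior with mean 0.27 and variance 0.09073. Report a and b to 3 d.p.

Write ν = a+b; then a = μν and Var = μ(1−μ)/(ν+1).
ν = μ(1−μ)/Var − 1 = 0.1971/0.09073 − 1 = 1.1724.
a = 0.27·1.1724 = 0.317, b = 0.73·1.1724 = 0.856.

a = 0.317, b = 0.856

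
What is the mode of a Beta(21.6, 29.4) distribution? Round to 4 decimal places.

0.4204

The density x^(α−1)(1−x)^(β−1) is maximised at (α−1)/(α+β−2) = 20.6/49.0 = 0.4204.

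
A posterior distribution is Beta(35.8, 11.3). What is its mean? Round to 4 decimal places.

The Beta mean is α/(α+β) = 35.8/(35.8+11.3) = 0.7601.

0.7601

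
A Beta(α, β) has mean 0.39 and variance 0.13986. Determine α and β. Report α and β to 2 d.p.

α = 0.27, β = 0.43

Write ν = α+β; then α = μν and Var = μ(1−μ)/(ν+1).
ν = μ(1−μ)/Var − 1 = 0.2379/0.13986 − 1 = 0.7010.
α = 0.39·0.7010 = 0.27, β = 0.61·0.7010 = 0.43.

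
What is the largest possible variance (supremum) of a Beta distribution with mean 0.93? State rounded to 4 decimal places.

For fixed mean μ the Beta variance is μ(1−μ)/(α+β+1), increasing as α+β decreases.
Its least upper bound (not attained) is μ(1−μ) = 0.93·0.07 = 0.0651.

0.0651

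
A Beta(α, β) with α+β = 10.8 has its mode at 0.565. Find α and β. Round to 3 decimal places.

Since the density peak of Beta(α,β) is at (α−1)/(α+β−2),
α = 1 + 0.565(10.8−2) = 5.972 and β = 10.8 − 5.972 = 4.828.

α = 5.972, β = 4.828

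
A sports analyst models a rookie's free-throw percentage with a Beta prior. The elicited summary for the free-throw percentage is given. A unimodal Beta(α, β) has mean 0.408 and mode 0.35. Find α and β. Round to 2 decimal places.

With s = α+β: μ = α/s and mode = (α−1)/(s−2). Eliminating α = μs,
μs − 1 = m(s−2) ⇒ s(μ−m) = 1−2m ⇒ s = 0.30/0.058 = 5.1724.
So α = μs = 2.11, β = (1−μ)s = 3.06.

α = 2.11, β = 3.06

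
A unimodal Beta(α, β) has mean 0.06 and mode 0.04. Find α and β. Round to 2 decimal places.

With s = α+β: μ = α/s and mode = (α−1)/(s−2). Eliminating α = μs,
μs − 1 = m(s−2) ⇒ s(μ−m) = 1−2m ⇒ s = 0.92/0.02 = 46.0000.
So α = μs = 2.76, β = (1−μ)s = 43.24.

α = 2.76, β = 43.24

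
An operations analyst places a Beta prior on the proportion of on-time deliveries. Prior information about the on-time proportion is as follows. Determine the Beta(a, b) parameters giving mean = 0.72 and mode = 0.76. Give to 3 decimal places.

a = 9.360, b = 3.640

With s = a+b: μ = a/s and mode = (a−1)/(s−2). Eliminating a = μs,
μs − 1 = m(s−2) ⇒ s(μ−m) = 1−2m ⇒ s = -0.52/-0.04 = 13.0000.
So a = μs = 9.360, b = (1−μ)s = 3.640.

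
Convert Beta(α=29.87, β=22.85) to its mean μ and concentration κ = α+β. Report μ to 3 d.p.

κ = α+β = 29.87+22.85 = 52.72; μ = α/κ = 29.87/52.72 = 0.567.

μ = 0.567, κ = 52.72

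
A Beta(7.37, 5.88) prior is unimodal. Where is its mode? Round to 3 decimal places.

0.566

The density x^(α−1)(1−x)^(β−1) is maximised at (α−1)/(α+β−2) = 6.37/11.25 = 0.566.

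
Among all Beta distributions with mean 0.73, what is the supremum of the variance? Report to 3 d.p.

0.197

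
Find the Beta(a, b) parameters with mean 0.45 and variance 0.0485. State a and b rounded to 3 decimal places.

By moment matching, a+b = μ(1−μ)/σ² − 1 = (0.45·0.55)/0.0485 − 1 = 5.1031 − 1 = 4.1031.
Since a/(a+b) = μ, a = 0.45·4.1031 = 1.846 and b = 0.55·4.1031 = 2.257.

a = 1.846, b = 2.257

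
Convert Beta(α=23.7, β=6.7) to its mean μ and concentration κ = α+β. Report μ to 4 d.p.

κ = α+β = 23.7+6.7 = 30.4; μ = α/κ = 23.7/30.4 = 0.7796.

μ = 0.7796, κ = 30.4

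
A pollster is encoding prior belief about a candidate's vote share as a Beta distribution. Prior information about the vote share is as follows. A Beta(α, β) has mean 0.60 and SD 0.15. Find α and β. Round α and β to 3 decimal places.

α = 5.800, β = 3.867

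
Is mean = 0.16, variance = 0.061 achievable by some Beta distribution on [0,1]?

Yes

A Beta with mean μ has variance μ(1−μ)/(α+β+1) < μ(1−μ).
Here μ(1−μ) = 0.16×0.84 = 0.1344, and 0.061 < 0.1344.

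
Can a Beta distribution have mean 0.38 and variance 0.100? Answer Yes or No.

Yes

A Beta with mean μ has variance μ(1−μ)/(α+β+1) < μ(1−μ).
Here μ(1−μ) = 0.38×0.62 = 0.2356, and 0.100 < 0.2356.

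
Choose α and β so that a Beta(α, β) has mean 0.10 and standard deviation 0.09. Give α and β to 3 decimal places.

α = 1.011, β = 9.100

Variance = 0.09² = 0.0081. The moment-matching identity α+β = μ(1−μ)/Var − 1 gives
α+β = 0.0900/0.0081 − 1 = 10.1111, so α = μ·10.1111 = 1.011 and β = (1−μ)·10.1111 = 9.100.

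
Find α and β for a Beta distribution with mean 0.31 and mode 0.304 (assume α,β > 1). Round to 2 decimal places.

α = 20.25, β = 45.08

Let s = α+β. Mean gives α = μs = 0.31s; mode gives (α−1)/(s−2) = 0.304.
Substituting: 0.31s − 1 = 0.304(s−2) = 0.304s − 0.608, so 0.006s = 0.392 and s = 65.3333.
Then α = 0.31×65.3333 = 20.25 and β = s−α = 45.08.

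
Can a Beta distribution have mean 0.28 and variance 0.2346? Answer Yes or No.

The Beta variance bound is σ² < μ(1−μ).
Here μ(1−μ) = 0.28×0.72 = 0.2016, and 0.2346 ≥ 0.2016.

No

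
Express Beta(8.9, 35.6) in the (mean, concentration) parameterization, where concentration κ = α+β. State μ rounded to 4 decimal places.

κ = α+β = 8.9+35.6 = 44.5; μ = α/κ = 8.9/44.5 = 0.2000.

μ = 0.2000, κ = 44.5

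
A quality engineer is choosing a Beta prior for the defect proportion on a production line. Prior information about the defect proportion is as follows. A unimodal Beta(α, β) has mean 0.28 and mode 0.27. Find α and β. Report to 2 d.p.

α = 12.88, β = 33.12

Let s = α+β. Mean gives α = μs = 0.28s; mode gives (α−1)/(s−2) = 0.27.
Substituting: 0.28s − 1 = 0.27(s−2) = 0.27s − 0.54, so 0.01s = 0.46 and s = 46.0000.
Then α = 0.28×46.0000 = 12.88 and β = s−α = 33.12.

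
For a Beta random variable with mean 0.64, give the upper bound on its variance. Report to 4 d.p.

0.2304

For fixed mean μ the Beta variance is μ(1−μ)/(α+β+1), increasing as α+β decreases.
Its least upper bound (not attained) is μ(1−μ) = 0.64·0.36 = 0.2304.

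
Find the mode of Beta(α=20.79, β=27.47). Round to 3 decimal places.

The density x^(α−1)(1−x)^(β−1) is maximised at (α−1)/(α+β−2) = 19.79/46.26 = 0.428.

0.428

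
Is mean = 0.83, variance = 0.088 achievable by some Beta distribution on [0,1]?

Yes

The Beta variance bound is σ² < μ(1−μ).
Here μ(1−μ) = 0.83×0.17 = 0.1411, and 0.088 < 0.1411.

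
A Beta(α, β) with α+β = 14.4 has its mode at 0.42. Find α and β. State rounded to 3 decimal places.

For α,β>1 the mode is (α−1)/(α+β−2), so α = mode·(κ−2)+1 = 0.42×12.4+1 = 6.208.
And β = (1−mode)·(κ−2)+1 = 0.58×12.4+1 = 8.192.

α = 6.208, β = 8.192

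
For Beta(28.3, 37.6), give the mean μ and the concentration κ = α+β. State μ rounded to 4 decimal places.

μ = 0.4294, κ = 65.9

κ = α+β = 28.3+37.6 = 65.9; μ = α/κ = 28.3/65.9 = 0.4294.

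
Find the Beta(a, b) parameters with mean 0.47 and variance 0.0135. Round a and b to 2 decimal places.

Let s = a+b. The Beta variance is μ(1−μ)/(s+1).
So s+1 = μ(1−μ)/σ² = (0.47×0.53)/0.0135 = 0.2491/0.0135 = 18.4519, giving s = 17.4519.
Then a = μs = 0.47×17.4519 = 8.20 and b = (1−μ)s = 0.53×17.4519 = 9.25.

a = 8.20, b = 9.25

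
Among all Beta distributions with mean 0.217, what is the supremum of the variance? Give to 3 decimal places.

For fixed mean μ the Beta variance is μ(1−μ)/(α+β+1), increasing as α+β decreases.
Its least upper bound (not attained) is μ(1−μ) = 0.217·0.783 = 0.170.

0.170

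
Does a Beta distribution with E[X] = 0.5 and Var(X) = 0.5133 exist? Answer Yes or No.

The Beta variance bound is σ² < μ(1−μ).
Here μ(1−μ) = 0.5×0.5 = 0.25, and 0.5133 ≥ 0.25.

No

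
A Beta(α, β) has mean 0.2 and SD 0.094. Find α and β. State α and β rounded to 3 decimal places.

α = 3.422, β = 13.686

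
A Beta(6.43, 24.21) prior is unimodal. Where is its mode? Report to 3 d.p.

With α,β > 1, mode = (α−1)/(α+β−2) = 5.43/28.64 = 0.190.

0.190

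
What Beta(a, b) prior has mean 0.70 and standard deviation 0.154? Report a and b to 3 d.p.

a = 5.498, b = 2.356

σ² = 0.154² = 0.023716.
With s = a+b, Var = μ(1−μ)/(s+1), so s+1 = (0.70×0.30)/0.023716 = 8.8548 and s = 7.8548.
a = μs = 5.498, b = (1−μ)s = 2.356.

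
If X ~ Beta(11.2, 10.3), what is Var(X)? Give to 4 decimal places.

0.0111

α+β = 21.5 and αβ = 115.36, so Var = αβ/[(α+β)²(α+β+1)] = 115.36/10400.625 = 0.0111.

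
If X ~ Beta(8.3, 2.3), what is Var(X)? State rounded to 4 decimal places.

Var = αβ/[(α+β)²(α+β+1)] = (8.3×2.3)/(10.6²×11.6) = 19.09/1303.376 = 0.0146.

0.0146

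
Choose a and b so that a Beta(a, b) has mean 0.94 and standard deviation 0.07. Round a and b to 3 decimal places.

a = 9.880, b = 0.631

First σ² = 0.0049. Setting a = μn, b = (1−μ)n with n = a+b,
μ(1−μ)/(n+1) = 0.0049 ⇒ n+1 = 0.0564/0.0049 = 11.5102 ⇒ n = 10.5102.
Hence a = 0.94×10.5102 = 9.880, b = 0.06×10.5102 = 0.631.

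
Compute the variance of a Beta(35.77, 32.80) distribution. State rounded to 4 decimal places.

0.0036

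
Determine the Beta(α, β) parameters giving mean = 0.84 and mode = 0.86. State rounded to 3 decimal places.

Let s = α+β. Mean gives α = μs = 0.84s; mode gives (α−1)/(s−2) = 0.86.
Substituting: 0.84s − 1 = 0.86(s−2) = 0.86s − 1.72, so -0.02s = -0.72 and s = 36.0000.
Then α = 0.84×36.0000 = 30.240 and β = s−α = 5.760.

α = 30.240, β = 5.760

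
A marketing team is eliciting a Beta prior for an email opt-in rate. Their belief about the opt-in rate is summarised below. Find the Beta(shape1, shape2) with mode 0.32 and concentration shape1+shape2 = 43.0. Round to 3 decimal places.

For shape1,shape2>1 the mode is (shape1−1)/(shape1+shape2−2), so shape1 = mode·(κ−2)+1 = 0.32×41.0+1 = 14.120.
And shape2 = (1−mode)·(κ−2)+1 = 0.68×41.0+1 = 28.880.

shape1 = 14.120, shape2 = 28.880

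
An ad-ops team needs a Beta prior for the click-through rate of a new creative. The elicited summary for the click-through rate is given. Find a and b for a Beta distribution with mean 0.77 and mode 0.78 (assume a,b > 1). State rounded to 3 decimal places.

Let s = a+b. Mean gives a = μs = 0.77s; mode gives (a−1)/(s−2) = 0.78.
Substituting: 0.77s − 1 = 0.78(s−2) = 0.78s − 1.56, so -0.01s = -0.56 and s = 56.0000.
Then a = 0.77×56.0000 = 43.120 and b = s−a = 12.880.

a = 43.120, b = 12.880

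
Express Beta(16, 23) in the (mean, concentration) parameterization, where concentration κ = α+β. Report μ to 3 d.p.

κ = α+β = 16+23 = 39; μ = α/κ = 16/39 = 0.410.

μ = 0.410, κ = 39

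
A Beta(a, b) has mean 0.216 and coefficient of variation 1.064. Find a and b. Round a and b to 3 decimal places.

a = 0.477, b = 1.730

σ = CV·μ = 1.064×0.216 = 0.22982, so σ² = 0.052819.
s+1 = μ(1−μ)/σ² = 0.169344/0.052819 = 3.2061, so s = a+b = 2.2061.
a = μs = 0.477, b = (1−μ)s = 1.730.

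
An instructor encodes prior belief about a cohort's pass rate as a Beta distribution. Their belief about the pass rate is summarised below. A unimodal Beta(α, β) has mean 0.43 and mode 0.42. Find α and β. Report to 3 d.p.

With s = α+β: μ = α/s and mode = (α−1)/(s−2). Eliminating α = μs,
μs − 1 = m(s−2) ⇒ s(μ−m) = 1−2m ⇒ s = 0.16/0.01 = 16.0000.
So α = μs = 6.880, β = (1−μ)s = 9.120.

α = 6.880, β = 9.120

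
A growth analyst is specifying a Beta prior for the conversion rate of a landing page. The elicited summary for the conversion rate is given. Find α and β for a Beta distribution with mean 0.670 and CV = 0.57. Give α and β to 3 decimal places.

Var = (CV·μ)² = (0.57×0.670)² = 0.145848.
α+β = μ(1−μ)/Var − 1 = 0.221100/0.145848 − 1 = 0.5160.
Thus α = 0.670·0.5160 = 0.346 and β = 0.330·0.5160 = 0.170.

α = 0.346, β = 0.170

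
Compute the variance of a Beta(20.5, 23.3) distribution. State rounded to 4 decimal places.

0.0056

α+β = 43.8 and αβ = 477.65, so Var = αβ/[(α+β)²(α+β+1)] = 477.65/85946.112 = 0.0056.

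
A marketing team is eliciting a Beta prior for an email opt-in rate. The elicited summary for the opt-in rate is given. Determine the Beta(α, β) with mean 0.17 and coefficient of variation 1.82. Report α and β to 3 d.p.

α = 0.081, β = 0.393

Var = (CV·μ)² = (1.82×0.17)² = 0.095728.
α+β = μ(1−μ)/Var − 1 = 0.1411/0.095728 − 1 = 0.4740.
Thus α = 0.17·0.4740 = 0.081 and β = 0.83·0.4740 = 0.393.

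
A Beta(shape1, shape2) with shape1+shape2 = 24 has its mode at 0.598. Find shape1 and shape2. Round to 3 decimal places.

shape1 = 14.156, shape2 = 9.844

For shape1,shape2>1 the mode is (shape1−1)/(shape1+shape2−2), so shape1 = mode·(κ−2)+1 = 0.598×22+1 = 14.156.
And shape2 = (1−mode)·(κ−2)+1 = 0.402×22+1 = 9.844.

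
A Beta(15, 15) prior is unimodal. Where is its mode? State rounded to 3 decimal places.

0.500

With α,β > 1, mode = (α−1)/(α+β−2) = 14/28 = 0.500.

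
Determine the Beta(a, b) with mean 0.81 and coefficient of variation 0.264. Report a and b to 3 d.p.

a = 1.916, b = 0.449

Var = (CV·μ)² = (0.264×0.81)² = 0.045728.
a+b = μ(1−μ)/Var − 1 = 0.1539/0.045728 − 1 = 2.3656.
Thus a = 0.81·2.3656 = 1.916 and b = 0.19·2.3656 = 0.449.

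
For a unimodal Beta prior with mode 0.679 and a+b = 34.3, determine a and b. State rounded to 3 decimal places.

a = 22.932, b = 11.368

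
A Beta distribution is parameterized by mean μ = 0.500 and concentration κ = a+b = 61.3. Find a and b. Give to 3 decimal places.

a = 30.650, b = 30.650

a = μκ = 0.500×61.3 = 30.650 and b = (1−μ)κ = 0.500×61.3 = 30.650.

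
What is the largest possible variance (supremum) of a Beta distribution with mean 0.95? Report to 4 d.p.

Var = μ(1−μ)/(α+β+1), which approaches μ(1−μ) as α+β → 0.
So the supremum is μ(1−μ) = 0.95×0.05 = 0.0475.

0.0475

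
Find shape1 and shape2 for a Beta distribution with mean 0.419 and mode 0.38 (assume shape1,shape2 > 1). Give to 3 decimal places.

shape1 = 2.578, shape2 = 3.575

Let s = shape1+shape2. Mean gives shape1 = μs = 0.419s; mode gives (shape1−1)/(s−2) = 0.38.
Substituting: 0.419s − 1 = 0.38(s−2) = 0.38s − 0.76, so 0.039s = 0.24 and s = 6.1538.
Then shape1 = 0.419×6.1538 = 2.578 and shape2 = s−shape1 = 3.575.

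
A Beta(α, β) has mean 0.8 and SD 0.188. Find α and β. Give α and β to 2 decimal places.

α = 2.82, β = 0.71

First σ² = 0.035344. Setting α = μn, β = (1−μ)n with n = α+β,
μ(1−μ)/(n+1) = 0.035344 ⇒ n+1 = 0.16/0.035344 = 4.5269 ⇒ n = 3.5269.
Hence α = 0.8×3.5269 = 2.82, β = 0.2×3.5269 = 0.71.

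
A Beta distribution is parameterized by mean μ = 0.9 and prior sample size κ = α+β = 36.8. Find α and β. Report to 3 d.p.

α = 33.120, β = 3.680

Split κ in proportion μ : (1−μ): α = 0.9·36.8 = 33.120, β = 36.8 − 33.120 = 3.680.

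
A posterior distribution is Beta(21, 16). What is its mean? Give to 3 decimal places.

0.568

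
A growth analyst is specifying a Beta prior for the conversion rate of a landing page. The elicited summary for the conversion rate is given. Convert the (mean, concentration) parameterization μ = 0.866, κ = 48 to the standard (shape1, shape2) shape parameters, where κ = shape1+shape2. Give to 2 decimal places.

shape1 = μκ = 0.866×48 = 41.57 and shape2 = (1−μ)κ = 0.134×48 = 6.43.

shape1 = 41.57, shape2 = 6.43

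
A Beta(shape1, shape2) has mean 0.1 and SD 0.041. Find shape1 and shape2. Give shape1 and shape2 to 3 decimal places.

σ² = 0.041² = 0.001681.
With s = shape1+shape2, Var = μ(1−μ)/(s+1), so s+1 = (0.1×0.9)/0.001681 = 53.5396 and s = 52.5396.
shape1 = μs = 5.254, shape2 = (1−μ)s = 47.286.

shape1 = 5.254, shape2 = 47.286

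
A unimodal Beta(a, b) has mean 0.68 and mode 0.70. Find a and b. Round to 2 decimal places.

a = 13.60, b = 6.40

Let s = a+b. Mean gives a = μs = 0.68s; mode gives (a−1)/(s−2) = 0.70.
Substituting: 0.68s − 1 = 0.70(s−2) = 0.70s − 1.40, so -0.02s = -0.40 and s = 20.0000.
Then a = 0.68×20.0000 = 13.60 and b = s−a = 6.40.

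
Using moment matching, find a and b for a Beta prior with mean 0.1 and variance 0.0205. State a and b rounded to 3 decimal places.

Write ν = a+b; then a = μν and Var = μ(1−μ)/(ν+1).
ν = μ(1−μ)/Var − 1 = 0.09/0.0205 − 1 = 3.3902.
a = 0.1·3.3902 = 0.339, b = 0.9·3.3902 = 3.051.

a = 0.339, b = 3.051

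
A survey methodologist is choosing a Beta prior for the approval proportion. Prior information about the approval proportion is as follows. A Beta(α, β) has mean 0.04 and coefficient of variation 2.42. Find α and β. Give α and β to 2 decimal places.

σ = CV·μ = 2.42×0.04 = 0.09680, so σ² = 0.009370.
s+1 = μ(1−μ)/σ² = 0.0384/0.009370 = 4.0981, so s = α+β = 3.0981.
α = μs = 0.12, β = (1−μ)s = 2.97.

α = 0.12, β = 2.97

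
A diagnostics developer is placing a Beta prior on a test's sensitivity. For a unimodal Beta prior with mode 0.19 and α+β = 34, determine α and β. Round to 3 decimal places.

Mode = (α−1)/(κ−2) with κ = α+β, so α−1 = 0.19·32 = 6.080.
α = 7.080; β = κ − α = 26.920.

α = 7.080, β = 26.920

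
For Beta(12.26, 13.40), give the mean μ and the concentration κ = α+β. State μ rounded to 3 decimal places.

μ = 0.478, κ = 25.66

κ = α+β = 12.26+13.40 = 25.66; μ = α/κ = 12.26/25.66 = 0.478.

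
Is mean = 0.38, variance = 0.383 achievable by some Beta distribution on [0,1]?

No

A Beta with mean μ has variance μ(1−μ)/(α+β+1) < μ(1−μ).
Here μ(1−μ) = 0.38×0.62 = 0.2356, and 0.383 ≥ 0.2356.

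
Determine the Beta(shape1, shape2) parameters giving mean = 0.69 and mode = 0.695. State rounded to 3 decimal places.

Let s = shape1+shape2. Mean gives shape1 = μs = 0.69s; mode gives (shape1−1)/(s−2) = 0.695.
Substituting: 0.69s − 1 = 0.695(s−2) = 0.695s − 1.390, so -0.005s = -0.390 and s = 78.0000.
Then shape1 = 0.69×78.0000 = 53.820 and shape2 = s−shape1 = 24.180.

shape1 = 53.820, shape2 = 24.180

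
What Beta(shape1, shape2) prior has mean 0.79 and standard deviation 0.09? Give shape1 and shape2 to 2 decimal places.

shape1 = 15.39, shape2 = 4.09

Variance = 0.09² = 0.0081. The moment-matching identity shape1+shape2 = μ(1−μ)/Var − 1 gives
shape1+shape2 = 0.1659/0.0081 − 1 = 19.4815, so shape1 = μ·19.4815 = 15.39 and shape2 = (1−μ)·19.4815 = 4.09.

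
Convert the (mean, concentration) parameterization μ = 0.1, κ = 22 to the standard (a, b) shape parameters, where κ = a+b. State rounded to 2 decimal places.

a = μκ = 0.1×22 = 2.20 and b = (1−μ)κ = 0.9×22 = 19.80.

a = 2.20, b = 19.80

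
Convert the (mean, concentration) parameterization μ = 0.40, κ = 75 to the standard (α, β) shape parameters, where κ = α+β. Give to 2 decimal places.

α = 30.00, β = 45.00

Split κ in proportion μ : (1−μ): α = 0.40·75 = 30.00, β = 75 − 30.00 = 45.00.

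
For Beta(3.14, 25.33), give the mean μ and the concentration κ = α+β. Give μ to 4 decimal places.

κ = α+β = 3.14+25.33 = 28.47; μ = α/κ = 3.14/28.47 = 0.1103.

μ = 0.1103, κ = 28.47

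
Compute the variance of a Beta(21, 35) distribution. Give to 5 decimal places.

0.00411

Var = αβ/[(α+β)²(α+β+1)] = (21×35)/(56²×57) = 735/178752 = 0.00411.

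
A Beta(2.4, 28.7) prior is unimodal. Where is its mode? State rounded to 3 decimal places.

0.048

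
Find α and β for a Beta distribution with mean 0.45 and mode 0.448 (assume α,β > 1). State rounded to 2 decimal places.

With s = α+β: μ = α/s and mode = (α−1)/(s−2). Eliminating α = μs,
μs − 1 = m(s−2) ⇒ s(μ−m) = 1−2m ⇒ s = 0.104/0.002 = 52.0000.
So α = μs = 23.40, β = (1−μ)s = 28.60.

α = 23.40, β = 28.60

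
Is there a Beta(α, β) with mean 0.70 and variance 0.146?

The Beta variance bound is σ² < μ(1−μ).
Here μ(1−μ) = 0.70×0.30 = 0.2100, and 0.146 < 0.2100.

Yes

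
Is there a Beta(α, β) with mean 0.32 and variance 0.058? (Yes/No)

Yes

The Beta variance bound is σ² < μ(1−μ).
Here μ(1−μ) = 0.32×0.68 = 0.2176, and 0.058 < 0.2176.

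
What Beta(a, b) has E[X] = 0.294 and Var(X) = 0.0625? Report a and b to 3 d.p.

a = 0.682, b = 1.639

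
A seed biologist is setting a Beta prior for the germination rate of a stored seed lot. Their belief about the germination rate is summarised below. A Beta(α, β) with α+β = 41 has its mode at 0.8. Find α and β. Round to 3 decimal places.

Since the density peak of Beta(α,β) is at (α−1)/(α+β−2),
α = 1 + 0.8(41−2) = 32.200 and β = 41 − 32.200 = 8.800.

α = 32.200, β = 8.800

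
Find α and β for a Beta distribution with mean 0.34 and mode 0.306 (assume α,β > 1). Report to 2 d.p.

α = 3.88, β = 7.53

Let s = α+β. Mean gives α = μs = 0.34s; mode gives (α−1)/(s−2) = 0.306.
Substituting: 0.34s − 1 = 0.306(s−2) = 0.306s − 0.612, so 0.034s = 0.388 and s = 11.4118.
Then α = 0.34×11.4118 = 3.88 and β = s−α = 7.53.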